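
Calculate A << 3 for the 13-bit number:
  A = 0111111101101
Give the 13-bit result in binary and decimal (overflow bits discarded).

Shift left by 3: drop the top 3 bit(s), append 3 zero(s) on the right.
  0111111101101  ->  discard [011], keep [1111101101], append 000
= 1111101101000

Answer: 1111101101000 (8040)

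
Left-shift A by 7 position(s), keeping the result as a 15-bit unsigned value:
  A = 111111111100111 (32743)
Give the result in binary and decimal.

Shift left by 7: drop the top 7 bit(s), append 7 zero(s) on the right.
  111111111100111  ->  discard [1111111], keep [11100111], append 0000000
= 111001110000000

Answer: 111001110000000 (29568)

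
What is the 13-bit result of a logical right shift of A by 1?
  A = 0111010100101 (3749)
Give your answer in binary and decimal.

Logical shift right by 1: drop the bottom 1 bit(s), prepend 1 zero(s) on the left.
  0111010100101  ->  keep [011101010010], discard [1], prepend 0
= 0011101010010

Answer: 0011101010010 (1874)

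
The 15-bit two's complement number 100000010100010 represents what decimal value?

MSB is 1, so the value is negative. Find the magnitude:
1. Invert bits:  011111101011101
2. Add 1:        011111101011110  = 16222
3. Apply sign:   -16222

Answer: -16222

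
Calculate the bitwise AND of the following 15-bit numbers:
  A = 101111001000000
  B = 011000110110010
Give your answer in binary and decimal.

Apply & to each column (1 only where both bits are 1):
  101111001000000
& 011000110110010
-----------------
  001000000000000

Answer: 001000000000000 (4096)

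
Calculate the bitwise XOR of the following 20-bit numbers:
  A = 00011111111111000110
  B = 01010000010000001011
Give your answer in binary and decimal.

Apply ^ to each column (1 where bits differ):
  00011111111111000110
^ 01010000010000001011
----------------------
  01001111101111001101

Answer: 01001111101111001101 (326605)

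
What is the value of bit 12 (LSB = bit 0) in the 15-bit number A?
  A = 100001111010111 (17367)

Bit 12 is the 13th from the right.
  100001111010111
    ^
That bit is 0.

Answer: 0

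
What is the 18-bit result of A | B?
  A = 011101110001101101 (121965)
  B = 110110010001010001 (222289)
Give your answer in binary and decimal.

Apply | to each column (1 where either bit is 1):
  011101110001101101
| 110110010001010001
--------------------
  111111110001111101

Answer: 111111110001111101 (261245)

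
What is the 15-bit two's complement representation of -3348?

1. Binary of +3348:  000110100010100
2. Invert bits:     111001011101011
3. Add 1:           111001011101100

Answer: 111001011101100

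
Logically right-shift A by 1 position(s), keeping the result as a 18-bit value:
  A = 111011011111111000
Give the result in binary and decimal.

Logical shift right by 1: drop the bottom 1 bit(s), prepend 1 zero(s) on the left.
  111011011111111000  ->  keep [11101101111111100], discard [0], prepend 0
= 011101101111111100

Answer: 011101101111111100 (121852)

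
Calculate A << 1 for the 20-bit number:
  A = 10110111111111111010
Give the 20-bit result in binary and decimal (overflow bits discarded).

Shift left by 1: drop the top 1 bit(s), append 1 zero(s) on the right.
  10110111111111111010  ->  discard [1], keep [0110111111111111010], append 0
= 01101111111111110100

Answer: 01101111111111110100 (458740)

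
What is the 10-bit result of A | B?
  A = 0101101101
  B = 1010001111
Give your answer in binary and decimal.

Apply | to each column (1 where either bit is 1):
  0101101101
| 1010001111
------------
  1111101111

Answer: 1111101111 (1007)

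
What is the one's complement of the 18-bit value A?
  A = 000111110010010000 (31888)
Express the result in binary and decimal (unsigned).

Flip each bit (0->1, 1->0):
  000111110010010000
  111000001101101111

Answer: 111000001101101111 (230255)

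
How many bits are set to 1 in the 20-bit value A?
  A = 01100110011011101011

01100110011011101011
1-bits at positions (from bit 0 = LSB): 0, 1, 3, 5, 6, 7, 9, 10, 13, 14, 17, 18
Count = 12

Answer: 12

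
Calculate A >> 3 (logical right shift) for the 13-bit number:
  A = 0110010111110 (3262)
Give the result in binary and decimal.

Logical shift right by 3: drop the bottom 3 bit(s), prepend 3 zero(s) on the left.
  0110010111110  ->  keep [0110010111], discard [110], prepend 000
= 0000110010111

Answer: 0000110010111 (407)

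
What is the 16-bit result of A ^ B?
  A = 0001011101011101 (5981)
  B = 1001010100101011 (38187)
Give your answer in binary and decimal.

Apply ^ to each column (1 where bits differ):
  0001011101011101
^ 1001010100101011
------------------
  1000001001110110

Answer: 1000001001110110 (33398)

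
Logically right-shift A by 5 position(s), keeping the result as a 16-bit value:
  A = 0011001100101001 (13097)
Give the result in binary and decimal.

Logical shift right by 5: drop the bottom 5 bit(s), prepend 5 zero(s) on the left.
  0011001100101001  ->  keep [00110011001], discard [01001], prepend 00000
= 0000000110011001

Answer: 0000000110011001 (409)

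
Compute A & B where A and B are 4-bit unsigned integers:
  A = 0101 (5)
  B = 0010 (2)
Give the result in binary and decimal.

Apply & to each column (1 only where both bits are 1):
  0101
& 0010
------
  0000

Answer: 0000 (0)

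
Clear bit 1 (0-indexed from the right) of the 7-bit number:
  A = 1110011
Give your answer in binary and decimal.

Mask = ~(1 << 1) = 1111101
Bit 1 of A is 1, so AND-ing with the mask clears it to 0.
  1110011
& 1111101
---------
  1110001

Answer: 1110001 (113)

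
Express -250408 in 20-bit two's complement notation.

1. Binary of +250408:  00111101001000101000
2. Invert bits:     11000010110111010111
3. Add 1:           11000010110111011000

Answer: 11000010110111011000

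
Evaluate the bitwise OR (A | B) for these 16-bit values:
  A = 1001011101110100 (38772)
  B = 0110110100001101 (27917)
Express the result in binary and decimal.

Apply | to each column (1 where either bit is 1):
  1001011101110100
| 0110110100001101
------------------
  1111111101111101

Answer: 1111111101111101 (65405)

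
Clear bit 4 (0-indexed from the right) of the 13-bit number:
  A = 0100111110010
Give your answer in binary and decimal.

Mask = ~(1 << 4) = 1111111101111
Bit 4 of A is 1, so AND-ing with the mask clears it to 0.
  0100111110010
& 1111111101111
---------------
  0100111100010

Answer: 0100111100010 (2530)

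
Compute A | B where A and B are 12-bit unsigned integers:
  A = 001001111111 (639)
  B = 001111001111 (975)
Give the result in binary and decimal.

Apply | to each column (1 where either bit is 1):
  001001111111
| 001111001111
--------------
  001111111111

Answer: 001111111111 (1023)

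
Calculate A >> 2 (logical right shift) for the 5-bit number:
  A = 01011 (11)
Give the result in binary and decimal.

Logical shift right by 2: drop the bottom 2 bit(s), prepend 2 zero(s) on the left.
  01011  ->  keep [010], discard [11], prepend 00
= 00010

Answer: 00010 (2)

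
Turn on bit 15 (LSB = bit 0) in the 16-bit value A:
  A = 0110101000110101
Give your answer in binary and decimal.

Mask = 1 << 15 = 1000000000000000
Bit 15 of A is 0, so OR-ing with the mask flips it to 1.
  0110101000110101
| 1000000000000000
------------------
  1110101000110101

Answer: 1110101000110101 (59957)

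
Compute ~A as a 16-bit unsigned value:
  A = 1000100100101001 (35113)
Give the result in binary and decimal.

Flip each bit (0->1, 1->0):
  1000100100101001
  0111011011010110

Answer: 0111011011010110 (30422)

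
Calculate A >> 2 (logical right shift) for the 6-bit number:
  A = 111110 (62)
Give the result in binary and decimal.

Logical shift right by 2: drop the bottom 2 bit(s), prepend 2 zero(s) on the left.
  111110  ->  keep [1111], discard [10], prepend 00
= 001111

Answer: 001111 (15)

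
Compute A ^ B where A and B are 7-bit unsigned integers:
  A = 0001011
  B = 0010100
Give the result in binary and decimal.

Apply ^ to each column (1 where bits differ):
  0001011
^ 0010100
---------
  0011111

Answer: 0011111 (31)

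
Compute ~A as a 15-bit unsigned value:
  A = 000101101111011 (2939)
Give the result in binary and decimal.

Flip each bit (0->1, 1->0):
  000101101111011
  111010010000100

Answer: 111010010000100 (29828)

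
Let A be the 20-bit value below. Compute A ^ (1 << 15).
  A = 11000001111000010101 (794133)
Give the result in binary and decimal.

Mask = 1 << 15 = 00001000000000000000
Bit 15 of A is 0; XOR with the mask flips it to 1.
  11000001111000010101
^ 00001000000000000000
----------------------
  11001001111000010101

Answer: 11001001111000010101 (826901)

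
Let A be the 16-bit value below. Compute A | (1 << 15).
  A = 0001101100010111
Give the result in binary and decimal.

Mask = 1 << 15 = 1000000000000000
Bit 15 of A is 0, so OR-ing with the mask flips it to 1.
  0001101100010111
| 1000000000000000
------------------
  1001101100010111

Answer: 1001101100010111 (39703)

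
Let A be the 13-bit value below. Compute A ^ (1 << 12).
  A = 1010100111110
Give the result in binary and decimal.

Mask = 1 << 12 = 1000000000000
Bit 12 of A is 1; XOR with the mask flips it to 0.
  1010100111110
^ 1000000000000
---------------
  0010100111110

Answer: 0010100111110 (1342)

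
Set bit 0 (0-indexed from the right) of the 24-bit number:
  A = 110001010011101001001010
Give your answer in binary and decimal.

Mask = 1 << 0 = 000000000000000000000001
Bit 0 of A is 0, so OR-ing with the mask flips it to 1.
  110001010011101001001010
| 000000000000000000000001
--------------------------
  110001010011101001001011

Answer: 110001010011101001001011 (12925515)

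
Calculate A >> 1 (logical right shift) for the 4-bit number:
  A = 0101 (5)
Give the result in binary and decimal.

Logical shift right by 1: drop the bottom 1 bit(s), prepend 1 zero(s) on the left.
  0101  ->  keep [010], discard [1], prepend 0
= 0010

Answer: 0010 (2)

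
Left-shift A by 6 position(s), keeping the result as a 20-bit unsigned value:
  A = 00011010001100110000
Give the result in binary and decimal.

Shift left by 6: drop the top 6 bit(s), append 6 zero(s) on the right.
  00011010001100110000  ->  discard [000110], keep [10001100110000], append 000000
= 10001100110000000000

Answer: 10001100110000000000 (576512)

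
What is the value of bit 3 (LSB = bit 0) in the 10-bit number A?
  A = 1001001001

Bit 3 is the 4th from the right.
  1001001001
        ^
That bit is 1.

Answer: 1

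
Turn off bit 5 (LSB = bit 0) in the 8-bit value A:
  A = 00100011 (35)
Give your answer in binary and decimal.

Mask = ~(1 << 5) = 11011111
Bit 5 of A is 1, so AND-ing with the mask clears it to 0.
  00100011
& 11011111
----------
  00000011

Answer: 00000011 (3)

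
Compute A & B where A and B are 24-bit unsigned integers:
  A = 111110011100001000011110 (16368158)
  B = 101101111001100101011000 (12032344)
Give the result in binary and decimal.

Apply & to each column (1 only where both bits are 1):
  111110011100001000011110
& 101101111001100101011000
--------------------------
  101100011000000000011000

Answer: 101100011000000000011000 (11632664)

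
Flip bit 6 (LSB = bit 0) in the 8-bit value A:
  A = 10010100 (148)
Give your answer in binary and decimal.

Mask = 1 << 6 = 01000000
Bit 6 of A is 0; XOR with the mask flips it to 1.
  10010100
^ 01000000
----------
  11010100

Answer: 11010100 (212)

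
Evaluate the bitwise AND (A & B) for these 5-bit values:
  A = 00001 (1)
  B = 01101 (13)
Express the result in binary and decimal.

Apply & to each column (1 only where both bits are 1):
  00001
& 01101
-------
  00001

Answer: 00001 (1)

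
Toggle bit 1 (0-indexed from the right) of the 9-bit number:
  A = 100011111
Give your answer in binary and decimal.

Mask = 1 << 1 = 000000010
Bit 1 of A is 1; XOR with the mask flips it to 0.
  100011111
^ 000000010
-----------
  100011101

Answer: 100011101 (285)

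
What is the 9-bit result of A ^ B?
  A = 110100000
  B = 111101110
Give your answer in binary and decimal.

Apply ^ to each column (1 where bits differ):
  110100000
^ 111101110
-----------
  001001110

Answer: 001001110 (78)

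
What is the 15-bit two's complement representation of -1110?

1. Binary of +1110:  000010001010110
2. Invert bits:     111101110101001
3. Add 1:           111101110101010

Answer: 111101110101010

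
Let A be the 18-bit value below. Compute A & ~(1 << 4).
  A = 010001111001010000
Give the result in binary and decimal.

Mask = ~(1 << 4) = 111111111111101111
Bit 4 of A is 1, so AND-ing with the mask clears it to 0.
  010001111001010000
& 111111111111101111
--------------------
  010001111001000000

Answer: 010001111001000000 (73280)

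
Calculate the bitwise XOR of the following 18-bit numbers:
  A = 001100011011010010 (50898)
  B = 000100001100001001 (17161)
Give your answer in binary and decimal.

Apply ^ to each column (1 where bits differ):
  001100011011010010
^ 000100001100001001
--------------------
  001000010111011011

Answer: 001000010111011011 (34267)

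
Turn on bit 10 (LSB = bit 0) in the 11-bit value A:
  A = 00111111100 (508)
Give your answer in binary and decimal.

Mask = 1 << 10 = 10000000000
Bit 10 of A is 0, so OR-ing with the mask flips it to 1.
  00111111100
| 10000000000
-------------
  10111111100

Answer: 10111111100 (1532)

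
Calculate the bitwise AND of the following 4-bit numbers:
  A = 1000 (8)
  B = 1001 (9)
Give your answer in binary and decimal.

Apply & to each column (1 only where both bits are 1):
  1000
& 1001
------
  1000

Answer: 1000 (8)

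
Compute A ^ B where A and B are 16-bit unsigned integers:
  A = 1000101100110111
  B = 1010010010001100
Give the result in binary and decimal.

Apply ^ to each column (1 where bits differ):
  1000101100110111
^ 1010010010001100
------------------
  0010111110111011

Answer: 0010111110111011 (12219)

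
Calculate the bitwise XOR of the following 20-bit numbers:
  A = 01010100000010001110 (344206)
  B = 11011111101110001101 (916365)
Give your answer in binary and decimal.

Apply ^ to each column (1 where bits differ):
  01010100000010001110
^ 11011111101110001101
----------------------
  10001011101100000011

Answer: 10001011101100000011 (572163)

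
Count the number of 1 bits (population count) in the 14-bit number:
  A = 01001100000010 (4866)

01001100000010
1-bits at positions (from bit 0 = LSB): 1, 8, 9, 12
Count = 4

Answer: 4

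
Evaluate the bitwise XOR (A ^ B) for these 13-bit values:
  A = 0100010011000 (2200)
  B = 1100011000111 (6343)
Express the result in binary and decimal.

Apply ^ to each column (1 where bits differ):
  0100010011000
^ 1100011000111
---------------
  1000001011111

Answer: 1000001011111 (4191)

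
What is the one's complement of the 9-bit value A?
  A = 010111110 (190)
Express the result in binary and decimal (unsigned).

Flip each bit (0->1, 1->0):
  010111110
  101000001

Answer: 101000001 (321)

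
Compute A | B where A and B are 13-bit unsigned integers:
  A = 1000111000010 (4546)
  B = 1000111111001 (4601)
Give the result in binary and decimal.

Apply | to each column (1 where either bit is 1):
  1000111000010
| 1000111111001
---------------
  1000111111011

Answer: 1000111111011 (4603)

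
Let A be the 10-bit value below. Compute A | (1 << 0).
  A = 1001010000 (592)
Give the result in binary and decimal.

Mask = 1 << 0 = 0000000001
Bit 0 of A is 0, so OR-ing with the mask flips it to 1.
  1001010000
| 0000000001
------------
  1001010001

Answer: 1001010001 (593)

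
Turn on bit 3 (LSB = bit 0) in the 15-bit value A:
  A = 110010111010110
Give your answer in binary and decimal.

Mask = 1 << 3 = 000000000001000
Bit 3 of A is 0, so OR-ing with the mask flips it to 1.
  110010111010110
| 000000000001000
-----------------
  110010111011110

Answer: 110010111011110 (26078)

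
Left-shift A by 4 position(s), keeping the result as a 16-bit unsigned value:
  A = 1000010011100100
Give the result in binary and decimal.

Shift left by 4: drop the top 4 bit(s), append 4 zero(s) on the right.
  1000010011100100  ->  discard [1000], keep [010011100100], append 0000
= 0100111001000000

Answer: 0100111001000000 (20032)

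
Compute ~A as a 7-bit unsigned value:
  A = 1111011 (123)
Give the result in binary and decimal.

Flip each bit (0->1, 1->0):
  1111011
  0000100

Answer: 0000100 (4)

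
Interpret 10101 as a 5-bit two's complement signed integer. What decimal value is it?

MSB is 1, so the value is negative. Find the magnitude:
1. Invert bits:  01010
2. Add 1:        01011  = 11
3. Apply sign:   -11

Answer: -11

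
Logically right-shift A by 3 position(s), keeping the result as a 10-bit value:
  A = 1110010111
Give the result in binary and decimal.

Logical shift right by 3: drop the bottom 3 bit(s), prepend 3 zero(s) on the left.
  1110010111  ->  keep [1110010], discard [111], prepend 000
= 0001110010

Answer: 0001110010 (114)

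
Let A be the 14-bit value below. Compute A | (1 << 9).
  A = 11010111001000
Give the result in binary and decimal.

Mask = 1 << 9 = 00001000000000
Bit 9 of A is 0, so OR-ing with the mask flips it to 1.
  11010111001000
| 00001000000000
----------------
  11011111001000

Answer: 11011111001000 (14280)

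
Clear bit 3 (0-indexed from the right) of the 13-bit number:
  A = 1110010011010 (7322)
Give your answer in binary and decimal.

Mask = ~(1 << 3) = 1111111110111
Bit 3 of A is 1, so AND-ing with the mask clears it to 0.
  1110010011010
& 1111111110111
---------------
  1110010010010

Answer: 1110010010010 (7314)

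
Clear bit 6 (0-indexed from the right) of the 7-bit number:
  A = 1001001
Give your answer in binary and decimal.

Mask = ~(1 << 6) = 0111111
Bit 6 of A is 1, so AND-ing with the mask clears it to 0.
  1001001
& 0111111
---------
  0001001

Answer: 0001001 (9)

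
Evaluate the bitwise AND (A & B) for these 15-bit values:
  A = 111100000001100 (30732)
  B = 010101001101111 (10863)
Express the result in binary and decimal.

Apply & to each column (1 only where both bits are 1):
  111100000001100
& 010101001101111
-----------------
  010100000001100

Answer: 010100000001100 (10252)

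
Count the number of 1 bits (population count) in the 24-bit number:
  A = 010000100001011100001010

010000100001011100001010
1-bits at positions (from bit 0 = LSB): 1, 3, 8, 9, 10, 12, 17, 22
Count = 8

Answer: 8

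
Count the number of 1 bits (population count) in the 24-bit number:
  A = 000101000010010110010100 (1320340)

000101000010010110010100
1-bits at positions (from bit 0 = LSB): 2, 4, 7, 8, 10, 13, 18, 20
Count = 8

Answer: 8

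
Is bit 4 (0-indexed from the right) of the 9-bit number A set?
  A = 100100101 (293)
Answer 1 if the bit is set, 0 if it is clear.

Bit 4 is the 5th from the right.
  100100101
      ^
That bit is 0.

Answer: 0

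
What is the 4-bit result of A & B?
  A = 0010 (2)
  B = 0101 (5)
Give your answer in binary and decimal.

Apply & to each column (1 only where both bits are 1):
  0010
& 0101
------
  0000

Answer: 0000 (0)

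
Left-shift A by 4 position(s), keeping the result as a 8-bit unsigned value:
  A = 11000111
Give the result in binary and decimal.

Shift left by 4: drop the top 4 bit(s), append 4 zero(s) on the right.
  11000111  ->  discard [1100], keep [0111], append 0000
= 01110000

Answer: 01110000 (112)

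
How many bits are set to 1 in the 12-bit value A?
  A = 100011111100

100011111100
1-bits at positions (from bit 0 = LSB): 2, 3, 4, 5, 6, 7, 11
Count = 7

Answer: 7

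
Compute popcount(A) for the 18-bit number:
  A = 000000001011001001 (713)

000000001011001001
1-bits at positions (from bit 0 = LSB): 0, 3, 6, 7, 9
Count = 5

Answer: 5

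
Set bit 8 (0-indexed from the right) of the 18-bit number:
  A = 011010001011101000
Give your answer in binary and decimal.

Mask = 1 << 8 = 000000000100000000
Bit 8 of A is 0, so OR-ing with the mask flips it to 1.
  011010001011101000
| 000000000100000000
--------------------
  011010001111101000

Answer: 011010001111101000 (107496)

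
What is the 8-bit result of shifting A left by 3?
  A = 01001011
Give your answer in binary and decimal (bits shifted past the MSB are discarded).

Shift left by 3: drop the top 3 bit(s), append 3 zero(s) on the right.
  01001011  ->  discard [010], keep [01011], append 000
= 01011000

Answer: 01011000 (88)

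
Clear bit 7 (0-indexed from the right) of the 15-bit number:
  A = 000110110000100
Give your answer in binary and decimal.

Mask = ~(1 << 7) = 111111101111111
Bit 7 of A is 1, so AND-ing with the mask clears it to 0.
  000110110000100
& 111111101111111
-----------------
  000110100000100

Answer: 000110100000100 (3332)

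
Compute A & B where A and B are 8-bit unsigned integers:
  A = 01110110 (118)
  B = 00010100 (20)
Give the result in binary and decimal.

Apply & to each column (1 only where both bits are 1):
  01110110
& 00010100
----------
  00010100

Answer: 00010100 (20)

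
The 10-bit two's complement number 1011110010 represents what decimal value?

MSB is 1, so the value is negative. Find the magnitude:
1. Invert bits:  0100001101
2. Add 1:        0100001110  = 270
3. Apply sign:   -270

Answer: -270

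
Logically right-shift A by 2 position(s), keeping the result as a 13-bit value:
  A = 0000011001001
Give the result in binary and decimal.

Logical shift right by 2: drop the bottom 2 bit(s), prepend 2 zero(s) on the left.
  0000011001001  ->  keep [00000110010], discard [01], prepend 00
= 0000000110010

Answer: 0000000110010 (50)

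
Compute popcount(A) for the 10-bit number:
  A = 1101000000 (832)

1101000000
1-bits at positions (from bit 0 = LSB): 6, 8, 9
Count = 3

Answer: 3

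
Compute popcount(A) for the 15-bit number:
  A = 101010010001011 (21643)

101010010001011
1-bits at positions (from bit 0 = LSB): 0, 1, 3, 7, 10, 12, 14
Count = 7

Answer: 7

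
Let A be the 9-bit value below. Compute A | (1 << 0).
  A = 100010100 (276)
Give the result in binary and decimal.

Mask = 1 << 0 = 000000001
Bit 0 of A is 0, so OR-ing with the mask flips it to 1.
  100010100
| 000000001
-----------
  100010101

Answer: 100010101 (277)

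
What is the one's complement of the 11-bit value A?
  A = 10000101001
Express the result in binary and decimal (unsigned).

Flip each bit (0->1, 1->0):
  10000101001
  01111010110

Answer: 01111010110 (982)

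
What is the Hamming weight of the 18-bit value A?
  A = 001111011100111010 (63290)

001111011100111010
1-bits at positions (from bit 0 = LSB): 1, 3, 4, 5, 8, 9, 10, 12, 13, 14, 15
Count = 11

Answer: 11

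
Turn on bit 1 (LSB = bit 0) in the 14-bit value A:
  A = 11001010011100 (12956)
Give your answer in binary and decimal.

Mask = 1 << 1 = 00000000000010
Bit 1 of A is 0, so OR-ing with the mask flips it to 1.
  11001010011100
| 00000000000010
----------------
  11001010011110

Answer: 11001010011110 (12958)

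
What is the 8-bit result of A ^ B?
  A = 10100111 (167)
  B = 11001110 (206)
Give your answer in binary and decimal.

Apply ^ to each column (1 where bits differ):
  10100111
^ 11001110
----------
  01101001

Answer: 01101001 (105)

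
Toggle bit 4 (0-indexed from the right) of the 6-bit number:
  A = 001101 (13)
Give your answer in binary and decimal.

Mask = 1 << 4 = 010000
Bit 4 of A is 0; XOR with the mask flips it to 1.
  001101
^ 010000
--------
  011101

Answer: 011101 (29)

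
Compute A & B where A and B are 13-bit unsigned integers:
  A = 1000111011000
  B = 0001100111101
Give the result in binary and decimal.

Apply & to each column (1 only where both bits are 1):
  1000111011000
& 0001100111101
---------------
  0000100011000

Answer: 0000100011000 (280)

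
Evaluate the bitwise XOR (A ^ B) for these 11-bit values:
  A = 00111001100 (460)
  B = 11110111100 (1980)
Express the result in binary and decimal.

Apply ^ to each column (1 where bits differ):
  00111001100
^ 11110111100
-------------
  11001110000

Answer: 11001110000 (1648)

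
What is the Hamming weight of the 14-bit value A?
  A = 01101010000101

01101010000101
1-bits at positions (from bit 0 = LSB): 0, 2, 7, 9, 11, 12
Count = 6

Answer: 6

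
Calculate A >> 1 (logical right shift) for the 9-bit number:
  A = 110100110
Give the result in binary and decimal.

Logical shift right by 1: drop the bottom 1 bit(s), prepend 1 zero(s) on the left.
  110100110  ->  keep [11010011], discard [0], prepend 0
= 011010011

Answer: 011010011 (211)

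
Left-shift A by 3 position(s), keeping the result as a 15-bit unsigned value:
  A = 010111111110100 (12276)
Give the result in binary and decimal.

Shift left by 3: drop the top 3 bit(s), append 3 zero(s) on the right.
  010111111110100  ->  discard [010], keep [111111110100], append 000
= 111111110100000

Answer: 111111110100000 (32672)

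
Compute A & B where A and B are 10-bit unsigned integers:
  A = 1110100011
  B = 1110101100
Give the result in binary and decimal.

Apply & to each column (1 only where both bits are 1):
  1110100011
& 1110101100
------------
  1110100000

Answer: 1110100000 (928)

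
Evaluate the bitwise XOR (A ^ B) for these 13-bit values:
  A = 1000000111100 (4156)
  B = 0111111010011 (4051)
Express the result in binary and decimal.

Apply ^ to each column (1 where bits differ):
  1000000111100
^ 0111111010011
---------------
  1111111101111

Answer: 1111111101111 (8175)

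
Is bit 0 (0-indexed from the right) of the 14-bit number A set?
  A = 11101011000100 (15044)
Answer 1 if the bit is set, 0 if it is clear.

Bit 0 is the 1st from the right.
  11101011000100
               ^
That bit is 0.

Answer: 0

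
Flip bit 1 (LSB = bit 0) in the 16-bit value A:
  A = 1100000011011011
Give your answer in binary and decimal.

Mask = 1 << 1 = 0000000000000010
Bit 1 of A is 1; XOR with the mask flips it to 0.
  1100000011011011
^ 0000000000000010
------------------
  1100000011011001

Answer: 1100000011011001 (49369)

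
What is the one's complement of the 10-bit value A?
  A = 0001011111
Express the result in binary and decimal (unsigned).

Flip each bit (0->1, 1->0):
  0001011111
  1110100000

Answer: 1110100000 (928)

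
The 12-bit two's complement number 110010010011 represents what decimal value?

MSB is 1, so the value is negative. Find the magnitude:
1. Invert bits:  001101101100
2. Add 1:        001101101101  = 877
3. Apply sign:   -877

Answer: -877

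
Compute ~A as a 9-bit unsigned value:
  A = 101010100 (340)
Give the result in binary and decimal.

Flip each bit (0->1, 1->0):
  101010100
  010101011

Answer: 010101011 (171)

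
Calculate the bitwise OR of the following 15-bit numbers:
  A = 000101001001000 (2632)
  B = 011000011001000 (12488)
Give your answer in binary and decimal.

Apply | to each column (1 where either bit is 1):
  000101001001000
| 011000011001000
-----------------
  011101011001000

Answer: 011101011001000 (15048)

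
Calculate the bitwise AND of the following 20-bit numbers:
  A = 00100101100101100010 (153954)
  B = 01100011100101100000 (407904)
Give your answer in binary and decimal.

Apply & to each column (1 only where both bits are 1):
  00100101100101100010
& 01100011100101100000
----------------------
  00100001100101100000

Answer: 00100001100101100000 (137568)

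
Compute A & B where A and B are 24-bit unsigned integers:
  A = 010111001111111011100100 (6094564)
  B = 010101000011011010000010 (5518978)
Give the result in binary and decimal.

Apply & to each column (1 only where both bits are 1):
  010111001111111011100100
& 010101000011011010000010
--------------------------
  010101000011011010000000

Answer: 010101000011011010000000 (5518976)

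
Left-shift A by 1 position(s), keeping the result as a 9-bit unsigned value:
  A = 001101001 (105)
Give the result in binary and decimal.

Shift left by 1: drop the top 1 bit(s), append 1 zero(s) on the right.
  001101001  ->  discard [0], keep [01101001], append 0
= 011010010

Answer: 011010010 (210)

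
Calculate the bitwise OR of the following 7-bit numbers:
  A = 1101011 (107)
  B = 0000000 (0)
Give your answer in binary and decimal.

Apply | to each column (1 where either bit is 1):
  1101011
| 0000000
---------
  1101011

Answer: 1101011 (107)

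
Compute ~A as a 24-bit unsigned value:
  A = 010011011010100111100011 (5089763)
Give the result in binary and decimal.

Flip each bit (0->1, 1->0):
  010011011010100111100011
  101100100101011000011100

Answer: 101100100101011000011100 (11687452)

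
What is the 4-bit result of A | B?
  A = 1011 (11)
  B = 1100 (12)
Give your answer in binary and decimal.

Apply | to each column (1 where either bit is 1):
  1011
| 1100
------
  1111

Answer: 1111 (15)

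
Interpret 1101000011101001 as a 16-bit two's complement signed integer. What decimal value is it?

MSB is 1, so the value is negative. Find the magnitude:
1. Invert bits:  0010111100010110
2. Add 1:        0010111100010111  = 12055
3. Apply sign:   -12055

Answer: -12055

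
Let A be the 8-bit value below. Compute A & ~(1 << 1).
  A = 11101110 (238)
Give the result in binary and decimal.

Mask = ~(1 << 1) = 11111101
Bit 1 of A is 1, so AND-ing with the mask clears it to 0.
  11101110
& 11111101
----------
  11101100

Answer: 11101100 (236)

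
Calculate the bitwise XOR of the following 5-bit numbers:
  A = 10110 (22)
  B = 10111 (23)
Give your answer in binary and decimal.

Apply ^ to each column (1 where bits differ):
  10110
^ 10111
-------
  00001

Answer: 00001 (1)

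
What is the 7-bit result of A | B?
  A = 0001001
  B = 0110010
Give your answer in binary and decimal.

Apply | to each column (1 where either bit is 1):
  0001001
| 0110010
---------
  0111011

Answer: 0111011 (59)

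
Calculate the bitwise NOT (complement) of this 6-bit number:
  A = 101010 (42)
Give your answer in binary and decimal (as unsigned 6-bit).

Flip each bit (0->1, 1->0):
  101010
  010101

Answer: 010101 (21)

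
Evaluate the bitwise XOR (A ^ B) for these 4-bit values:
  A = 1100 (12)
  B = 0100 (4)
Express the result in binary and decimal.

Apply ^ to each column (1 where bits differ):
  1100
^ 0100
------
  1000

Answer: 1000 (8)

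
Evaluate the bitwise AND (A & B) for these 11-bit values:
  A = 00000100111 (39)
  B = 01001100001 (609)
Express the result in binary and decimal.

Apply & to each column (1 only where both bits are 1):
  00000100111
& 01001100001
-------------
  00000100001

Answer: 00000100001 (33)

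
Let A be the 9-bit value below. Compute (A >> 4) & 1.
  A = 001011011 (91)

Bit 4 is the 5th from the right.
  001011011
      ^
That bit is 1.

Answer: 1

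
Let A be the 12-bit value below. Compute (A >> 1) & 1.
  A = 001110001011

Bit 1 is the 2nd from the right.
  001110001011
            ^
That bit is 1.

Answer: 1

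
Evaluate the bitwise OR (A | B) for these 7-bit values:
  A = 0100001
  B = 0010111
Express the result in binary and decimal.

Apply | to each column (1 where either bit is 1):
  0100001
| 0010111
---------
  0110111

Answer: 0110111 (55)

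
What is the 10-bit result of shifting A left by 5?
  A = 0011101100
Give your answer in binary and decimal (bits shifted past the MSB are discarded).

Shift left by 5: drop the top 5 bit(s), append 5 zero(s) on the right.
  0011101100  ->  discard [00111], keep [01100], append 00000
= 0110000000

Answer: 0110000000 (384)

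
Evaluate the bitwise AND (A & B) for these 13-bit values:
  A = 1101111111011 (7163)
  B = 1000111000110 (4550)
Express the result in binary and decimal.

Apply & to each column (1 only where both bits are 1):
  1101111111011
& 1000111000110
---------------
  1000111000010

Answer: 1000111000010 (4546)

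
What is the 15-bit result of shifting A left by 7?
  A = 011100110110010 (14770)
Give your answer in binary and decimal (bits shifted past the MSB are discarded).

Shift left by 7: drop the top 7 bit(s), append 7 zero(s) on the right.
  011100110110010  ->  discard [0111001], keep [10110010], append 0000000
= 101100100000000

Answer: 101100100000000 (22784)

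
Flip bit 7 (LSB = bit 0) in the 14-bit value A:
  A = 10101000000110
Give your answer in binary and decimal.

Mask = 1 << 7 = 00000010000000
Bit 7 of A is 0; XOR with the mask flips it to 1.
  10101000000110
^ 00000010000000
----------------
  10101010000110

Answer: 10101010000110 (10886)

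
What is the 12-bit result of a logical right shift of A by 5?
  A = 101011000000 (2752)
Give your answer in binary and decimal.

Logical shift right by 5: drop the bottom 5 bit(s), prepend 5 zero(s) on the left.
  101011000000  ->  keep [1010110], discard [00000], prepend 00000
= 000001010110

Answer: 000001010110 (86)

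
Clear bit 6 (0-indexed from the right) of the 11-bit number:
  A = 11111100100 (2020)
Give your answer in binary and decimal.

Mask = ~(1 << 6) = 11110111111
Bit 6 of A is 1, so AND-ing with the mask clears it to 0.
  11111100100
& 11110111111
-------------
  11110100100

Answer: 11110100100 (1956)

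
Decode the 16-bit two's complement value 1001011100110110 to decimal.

MSB is 1, so the value is negative. Find the magnitude:
1. Invert bits:  0110100011001001
2. Add 1:        0110100011001010  = 26826
3. Apply sign:   -26826

Answer: -26826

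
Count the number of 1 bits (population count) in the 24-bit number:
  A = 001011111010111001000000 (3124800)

001011111010111001000000
1-bits at positions (from bit 0 = LSB): 6, 9, 10, 11, 13, 15, 16, 17, 18, 19, 21
Count = 11

Answer: 11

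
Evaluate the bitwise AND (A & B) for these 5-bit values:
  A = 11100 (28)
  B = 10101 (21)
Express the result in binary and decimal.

Apply & to each column (1 only where both bits are 1):
  11100
& 10101
-------
  10100

Answer: 10100 (20)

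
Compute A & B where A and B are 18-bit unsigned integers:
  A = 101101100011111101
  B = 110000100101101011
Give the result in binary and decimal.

Apply & to each column (1 only where both bits are 1):
  101101100011111101
& 110000100101101011
--------------------
  100000100001101001

Answer: 100000100001101001 (133225)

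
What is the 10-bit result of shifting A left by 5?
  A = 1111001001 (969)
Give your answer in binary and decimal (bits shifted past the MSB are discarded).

Shift left by 5: drop the top 5 bit(s), append 5 zero(s) on the right.
  1111001001  ->  discard [11110], keep [01001], append 00000
= 0100100000

Answer: 0100100000 (288)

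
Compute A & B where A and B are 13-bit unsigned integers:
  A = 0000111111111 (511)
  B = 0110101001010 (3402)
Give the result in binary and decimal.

Apply & to each column (1 only where both bits are 1):
  0000111111111
& 0110101001010
---------------
  0000101001010

Answer: 0000101001010 (330)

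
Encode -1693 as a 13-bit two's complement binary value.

1. Binary of +1693:  0011010011101
2. Invert bits:     1100101100010
3. Add 1:           1100101100011

Answer: 1100101100011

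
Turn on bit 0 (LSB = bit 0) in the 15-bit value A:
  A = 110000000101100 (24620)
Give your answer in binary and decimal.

Mask = 1 << 0 = 000000000000001
Bit 0 of A is 0, so OR-ing with the mask flips it to 1.
  110000000101100
| 000000000000001
-----------------
  110000000101101

Answer: 110000000101101 (24621)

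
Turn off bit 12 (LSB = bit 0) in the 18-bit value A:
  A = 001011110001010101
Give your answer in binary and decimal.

Mask = ~(1 << 12) = 111110111111111111
Bit 12 of A is 1, so AND-ing with the mask clears it to 0.
  001011110001010101
& 111110111111111111
--------------------
  001010110001010101

Answer: 001010110001010101 (44117)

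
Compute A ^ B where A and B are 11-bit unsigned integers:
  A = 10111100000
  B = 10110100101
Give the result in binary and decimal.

Apply ^ to each column (1 where bits differ):
  10111100000
^ 10110100101
-------------
  00001000101

Answer: 00001000101 (69)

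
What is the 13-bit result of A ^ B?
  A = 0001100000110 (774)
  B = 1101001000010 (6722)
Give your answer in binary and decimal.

Apply ^ to each column (1 where bits differ):
  0001100000110
^ 1101001000010
---------------
  1100101000100

Answer: 1100101000100 (6468)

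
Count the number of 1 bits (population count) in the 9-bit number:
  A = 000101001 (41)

000101001
1-bits at positions (from bit 0 = LSB): 0, 3, 5
Count = 3

Answer: 3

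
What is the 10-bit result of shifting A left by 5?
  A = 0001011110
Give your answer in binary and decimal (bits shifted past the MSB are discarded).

Shift left by 5: drop the top 5 bit(s), append 5 zero(s) on the right.
  0001011110  ->  discard [00010], keep [11110], append 00000
= 1111000000

Answer: 1111000000 (960)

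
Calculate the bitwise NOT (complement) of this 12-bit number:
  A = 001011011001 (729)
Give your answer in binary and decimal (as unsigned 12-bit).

Flip each bit (0->1, 1->0):
  001011011001
  110100100110

Answer: 110100100110 (3366)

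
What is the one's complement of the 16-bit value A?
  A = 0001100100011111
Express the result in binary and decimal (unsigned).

Flip each bit (0->1, 1->0):
  0001100100011111
  1110011011100000

Answer: 1110011011100000 (59104)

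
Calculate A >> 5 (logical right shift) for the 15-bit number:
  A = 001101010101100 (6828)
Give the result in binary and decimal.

Logical shift right by 5: drop the bottom 5 bit(s), prepend 5 zero(s) on the left.
  001101010101100  ->  keep [0011010101], discard [01100], prepend 00000
= 000000011010101

Answer: 000000011010101 (213)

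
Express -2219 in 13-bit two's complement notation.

1. Binary of +2219:  0100010101011
2. Invert bits:     1011101010100
3. Add 1:           1011101010101

Answer: 1011101010101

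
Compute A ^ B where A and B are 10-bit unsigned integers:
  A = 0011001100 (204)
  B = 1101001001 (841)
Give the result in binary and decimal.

Apply ^ to each column (1 where bits differ):
  0011001100
^ 1101001001
------------
  1110000101

Answer: 1110000101 (901)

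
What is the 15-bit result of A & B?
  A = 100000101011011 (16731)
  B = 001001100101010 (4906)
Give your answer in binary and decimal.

Apply & to each column (1 only where both bits are 1):
  100000101011011
& 001001100101010
-----------------
  000000100001010

Answer: 000000100001010 (266)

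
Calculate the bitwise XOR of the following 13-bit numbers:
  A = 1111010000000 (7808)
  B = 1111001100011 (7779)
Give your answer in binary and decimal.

Apply ^ to each column (1 where bits differ):
  1111010000000
^ 1111001100011
---------------
  0000011100011

Answer: 0000011100011 (227)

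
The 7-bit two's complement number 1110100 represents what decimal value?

MSB is 1, so the value is negative. Find the magnitude:
1. Invert bits:  0001011
2. Add 1:        0001100  = 12
3. Apply sign:   -12

Answer: -12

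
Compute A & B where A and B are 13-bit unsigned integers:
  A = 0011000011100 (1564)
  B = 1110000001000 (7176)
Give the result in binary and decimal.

Apply & to each column (1 only where both bits are 1):
  0011000011100
& 1110000001000
---------------
  0010000001000

Answer: 0010000001000 (1032)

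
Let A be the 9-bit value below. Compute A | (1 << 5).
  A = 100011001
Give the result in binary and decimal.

Mask = 1 << 5 = 000100000
Bit 5 of A is 0, so OR-ing with the mask flips it to 1.
  100011001
| 000100000
-----------
  100111001

Answer: 100111001 (313)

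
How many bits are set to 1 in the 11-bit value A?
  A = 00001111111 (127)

00001111111
1-bits at positions (from bit 0 = LSB): 0, 1, 2, 3, 4, 5, 6
Count = 7

Answer: 7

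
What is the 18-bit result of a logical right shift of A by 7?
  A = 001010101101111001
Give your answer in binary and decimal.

Logical shift right by 7: drop the bottom 7 bit(s), prepend 7 zero(s) on the left.
  001010101101111001  ->  keep [00101010110], discard [1111001], prepend 0000000
= 000000000101010110

Answer: 000000000101010110 (342)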